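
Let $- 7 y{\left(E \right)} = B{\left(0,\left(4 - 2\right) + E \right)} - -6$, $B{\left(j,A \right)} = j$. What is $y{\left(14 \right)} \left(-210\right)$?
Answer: $180$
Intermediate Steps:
$y{\left(E \right)} = - \frac{6}{7}$ ($y{\left(E \right)} = - \frac{0 - -6}{7} = - \frac{0 + 6}{7} = \left(- \frac{1}{7}\right) 6 = - \frac{6}{7}$)
$y{\left(14 \right)} \left(-210\right) = \left(- \frac{6}{7}\right) \left(-210\right) = 180$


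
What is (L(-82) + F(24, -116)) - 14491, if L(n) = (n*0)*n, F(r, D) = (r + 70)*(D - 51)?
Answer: -30189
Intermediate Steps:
F(r, D) = (-51 + D)*(70 + r) (F(r, D) = (70 + r)*(-51 + D) = (-51 + D)*(70 + r))
L(n) = 0 (L(n) = 0*n = 0)
(L(-82) + F(24, -116)) - 14491 = (0 + (-3570 - 51*24 + 70*(-116) - 116*24)) - 14491 = (0 + (-3570 - 1224 - 8120 - 2784)) - 14491 = (0 - 15698) - 14491 = -15698 - 14491 = -30189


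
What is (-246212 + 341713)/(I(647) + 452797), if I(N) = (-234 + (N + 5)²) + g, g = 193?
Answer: 95501/877860 ≈ 0.10879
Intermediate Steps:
I(N) = -41 + (5 + N)² (I(N) = (-234 + (N + 5)²) + 193 = (-234 + (5 + N)²) + 193 = -41 + (5 + N)²)
(-246212 + 341713)/(I(647) + 452797) = (-246212 + 341713)/((-41 + (5 + 647)²) + 452797) = 95501/((-41 + 652²) + 452797) = 95501/((-41 + 425104) + 452797) = 95501/(425063 + 452797) = 95501/877860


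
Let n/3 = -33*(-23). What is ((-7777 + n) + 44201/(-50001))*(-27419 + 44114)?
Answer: -218664512295/2381 ≈ -9.1837e+7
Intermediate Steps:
n = 2277 (n = 3*(-33*(-23)) = 3*759 = 2277)
((-7777 + n) + 44201/(-50001))*(-27419 + 44114) = ((-7777 + 2277) + 44201/(-50001))*(-27419 + 44114) = (-5500 + 44201*(-1/50001))*16695 = (-5500 - 44201/50001)*16695 = -275049701/50001*16695 = -218664512295/2381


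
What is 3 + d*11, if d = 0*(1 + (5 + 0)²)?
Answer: 3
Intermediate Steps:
d = 0 (d = 0*(1 + 5²) = 0*(1 + 25) = 0*26 = 0)
3 + d*11 = 3 + 0*11 = 3 + 0 = 3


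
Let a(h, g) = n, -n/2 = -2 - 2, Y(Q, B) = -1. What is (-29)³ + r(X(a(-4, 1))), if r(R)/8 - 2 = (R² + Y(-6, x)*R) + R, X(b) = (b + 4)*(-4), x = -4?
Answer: -5941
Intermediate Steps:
n = 8 (n = -2*(-2 - 2) = -2*(-4) = 8)
a(h, g) = 8
X(b) = -16 - 4*b (X(b) = (4 + b)*(-4) = -16 - 4*b)
r(R) = 16 + 8*R² (r(R) = 16 + 8*((R² - R) + R) = 16 + 8*R²)
(-29)³ + r(X(a(-4, 1))) = (-29)³ + (16 + 8*(-16 - 4*8)²) = -24389 + (16 + 8*(-16 - 32)²) = -24389 + (16 + 8*(-48)²) = -24389 + (16 + 8*2304) = -24389 + (16 + 18432) = -24389 + 18448 = -5941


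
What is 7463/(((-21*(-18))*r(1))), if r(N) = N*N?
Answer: 7463/378 ≈ 19.743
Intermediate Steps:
r(N) = N²
7463/(((-21*(-18))*r(1))) = 7463/((-21*(-18)*1²)) = 7463/((378*1)) = 7463/378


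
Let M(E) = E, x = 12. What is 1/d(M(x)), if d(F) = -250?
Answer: -1/250 ≈ -0.0040000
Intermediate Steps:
1/d(M(x)) = 1/(-250) = -1/250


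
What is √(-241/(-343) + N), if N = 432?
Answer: √1038919/49 ≈ 20.802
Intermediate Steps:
√(-241/(-343) + N) = √(-241/(-343) + 432) = √(-241*(-1/343) + 432) = √(241/343 + 432) = √(148417/343) = √1038919/49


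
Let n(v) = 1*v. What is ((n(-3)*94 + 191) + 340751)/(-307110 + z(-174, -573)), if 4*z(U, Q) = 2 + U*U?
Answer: -681320/599081 ≈ -1.1373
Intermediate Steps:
n(v) = v
z(U, Q) = ½ + U²/4 (z(U, Q) = (2 + U*U)/4 = (2 + U²)/4 = ½ + U²/4)
((n(-3)*94 + 191) + 340751)/(-307110 + z(-174, -573)) = ((-3*94 + 191) + 340751)/(-307110 + (½ + (¼)*(-174)²)) = ((-282 + 191) + 340751)/(-307110 + (½ + (¼)*30276)) = (-91 + 340751)/(-307110 + (½ + 7569)) = 340660/(-307110 + 15139/2) = 340660/(-599081/2) = 340660*(-2/599081) = -681320/599081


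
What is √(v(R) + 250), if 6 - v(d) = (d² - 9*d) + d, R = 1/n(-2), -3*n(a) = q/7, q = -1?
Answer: I*√17 ≈ 4.1231*I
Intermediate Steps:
n(a) = 1/21 (n(a) = -(-1)/(3*7) = -⅓*(-⅐) = 1/21)
R = 21 (R = 1/(1/21) = 21)
v(d) = 6 - d² + 8*d (v(d) = 6 - ((d² - 9*d) + d) = 6 - (d² - 8*d) = 6 + (-d² + 8*d) = 6 - d² + 8*d)
√(v(R) + 250) = √((6 - 1*21² + 8*21) + 250) = √((6 - 1*441 + 168) + 250) = √((6 - 441 + 168) + 250) = √(-267 + 250) = √(-17) = I*√17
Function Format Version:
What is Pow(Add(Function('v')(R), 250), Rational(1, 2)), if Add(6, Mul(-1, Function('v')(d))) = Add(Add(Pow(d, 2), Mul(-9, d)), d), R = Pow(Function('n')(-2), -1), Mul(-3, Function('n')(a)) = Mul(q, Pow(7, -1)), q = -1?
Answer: Mul(I, Pow(17, Rational(1, 2))) ≈ Mul(4.1231, I)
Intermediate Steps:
Function('n')(a) = Rational(1, 21) (Function('n')(a) = Mul(Rational(-1, 3), Mul(-1, Pow(7, -1))) = Mul(Rational(-1, 3), Mul(-1, Rational(1, 7))) = Mul(Rational(-1, 3), Rational(-1, 7)) = Rational(1, 21))
R = 21 (R = Pow(Rational(1, 21), -1) = 21)
Function('v')(d) = Add(6, Mul(-1, Pow(d, 2)), Mul(8, d)) (Function('v')(d) = Add(6, Mul(-1, Add(Add(Pow(d, 2), Mul(-9, d)), d))) = Add(6, Mul(-1, Add(Pow(d, 2), Mul(-8, d)))) = Add(6, Add(Mul(-1, Pow(d, 2)), Mul(8, d))) = Add(6, Mul(-1, Pow(d, 2)), Mul(8, d)))
Pow(Add(Function('v')(R), 250), Rational(1, 2)) = Pow(Add(Add(6, Mul(-1, Pow(21, 2)), Mul(8, 21)), 250), Rational(1, 2)) = Pow(Add(Add(6, Mul(-1, 441), 168), 250), Rational(1, 2)) = Pow(Add(Add(6, -441, 168), 250), Rational(1, 2)) = Pow(Add(-267, 250), Rational(1, 2)) = Pow(-17, Rational(1, 2)) = Mul(I, Pow(17, Rational(1, 2)))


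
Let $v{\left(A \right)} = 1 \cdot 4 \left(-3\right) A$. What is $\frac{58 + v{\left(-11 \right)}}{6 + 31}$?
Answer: $\frac{190}{37} \approx 5.1351$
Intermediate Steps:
$v{\left(A \right)} = - 12 A$ ($v{\left(A \right)} = 1 \left(- 12 A\right) = - 12 A$)
$\frac{58 + v{\left(-11 \right)}}{6 + 31} = \frac{58 - -132}{6 + 31} = \frac{58 + 132}{37} = \frac{1}{37} \cdot 190 = \frac{190}{37}$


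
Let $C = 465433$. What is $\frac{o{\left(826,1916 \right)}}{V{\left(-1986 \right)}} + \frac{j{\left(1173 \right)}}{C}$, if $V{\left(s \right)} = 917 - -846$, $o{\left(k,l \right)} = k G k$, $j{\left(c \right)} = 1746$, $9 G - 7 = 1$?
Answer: $\frac{2540457827846}{7385025411} \approx 344.0$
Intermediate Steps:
$G = \frac{8}{9}$ ($G = \frac{7}{9} + \frac{1}{9} \cdot 1 = \frac{7}{9} + \frac{1}{9} = \frac{8}{9} \approx 0.88889$)
$o{\left(k,l \right)} = \frac{8 k^{2}}{9}$ ($o{\left(k,l \right)} = k \frac{8}{9} k = \frac{8 k}{9} k = \frac{8 k^{2}}{9}$)
$V{\left(s \right)} = 1763$ ($V{\left(s \right)} = 917 + 846 = 1763$)
$\frac{o{\left(826,1916 \right)}}{V{\left(-1986 \right)}} + \frac{j{\left(1173 \right)}}{C} = \frac{\frac{8}{9} \cdot 826^{2}}{1763} + \frac{1746}{465433} = \frac{8}{9} \cdot 682276 \cdot \frac{1}{1763} + 1746 \cdot \frac{1}{465433} = \frac{5458208}{9} \cdot \frac{1}{1763} + \frac{1746}{465433} = \frac{5458208}{15867} + \frac{1746}{465433} = \frac{2540457827846}{7385025411}$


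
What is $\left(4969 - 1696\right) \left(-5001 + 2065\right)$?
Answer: $-9609528$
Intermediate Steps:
$\left(4969 - 1696\right) \left(-5001 + 2065\right) = 3273 \left(-2936\right) = -9609528$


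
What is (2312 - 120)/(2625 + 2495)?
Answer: 137/320 ≈ 0.42812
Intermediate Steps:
(2312 - 120)/(2625 + 2495) = 2192/5120 = 2192*(1/5120) = 137/320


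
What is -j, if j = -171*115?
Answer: 19665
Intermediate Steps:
j = -19665
-j = -1*(-19665) = 19665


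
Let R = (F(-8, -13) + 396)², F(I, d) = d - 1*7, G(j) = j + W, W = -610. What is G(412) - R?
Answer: -141574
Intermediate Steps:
G(j) = -610 + j (G(j) = j - 610 = -610 + j)
F(I, d) = -7 + d (F(I, d) = d - 7 = -7 + d)
R = 141376 (R = ((-7 - 13) + 396)² = (-20 + 396)² = 376² = 141376)
G(412) - R = (-610 + 412) - 1*141376 = -198 - 141376 = -141574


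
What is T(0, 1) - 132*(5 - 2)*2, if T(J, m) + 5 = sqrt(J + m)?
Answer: -796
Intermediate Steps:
T(J, m) = -5 + sqrt(J + m)
T(0, 1) - 132*(5 - 2)*2 = (-5 + sqrt(0 + 1)) - 132*(5 - 2)*2 = (-5 + sqrt(1)) - 396*2 = (-5 + 1) - 132*6 = -4 - 792 = -796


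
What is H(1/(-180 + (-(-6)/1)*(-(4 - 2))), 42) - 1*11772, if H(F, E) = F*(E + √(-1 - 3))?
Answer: -376711/32 - I/96 ≈ -11772.0 - 0.010417*I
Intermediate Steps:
H(F, E) = F*(E + 2*I) (H(F, E) = F*(E + √(-4)) = F*(E + 2*I))
H(1/(-180 + (-(-6)/1)*(-(4 - 2))), 42) - 1*11772 = (42 + 2*I)/(-180 + (-(-6)/1)*(-(4 - 2))) - 1*11772 = (42 + 2*I)/(-180 + (-(-6))*(-1*2)) - 11772 = (42 + 2*I)/(-180 - 1*(-6)*(-2)) - 11772 = (42 + 2*I)/(-180 + 6*(-2)) - 11772 = (42 + 2*I)/(-180 - 12) - 11772 = (42 + 2*I)/(-192) - 11772 = -(42 + 2*I)/192 - 11772 = (-7/32 - I/96) - 11772 = -376711/32 - I/96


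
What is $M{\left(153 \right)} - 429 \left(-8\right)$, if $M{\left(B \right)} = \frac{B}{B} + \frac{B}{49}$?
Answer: $\frac{168370}{49} \approx 3436.1$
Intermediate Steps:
$M{\left(B \right)} = 1 + \frac{B}{49}$ ($M{\left(B \right)} = 1 + B \frac{1}{49} = 1 + \frac{B}{49}$)
$M{\left(153 \right)} - 429 \left(-8\right) = \left(1 + \frac{1}{49} \cdot 153\right) - 429 \left(-8\right) = \left(1 + \frac{153}{49}\right) - -3432 = \frac{202}{49} + 3432 = \frac{168370}{49}$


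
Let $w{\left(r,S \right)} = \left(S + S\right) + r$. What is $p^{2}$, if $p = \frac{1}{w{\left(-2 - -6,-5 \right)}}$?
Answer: $\frac{1}{36} \approx 0.027778$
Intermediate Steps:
$w{\left(r,S \right)} = r + 2 S$ ($w{\left(r,S \right)} = 2 S + r = r + 2 S$)
$p = - \frac{1}{6}$ ($p = \frac{1}{\left(-2 - -6\right) + 2 \left(-5\right)} = \frac{1}{\left(-2 + 6\right) - 10} = \frac{1}{4 - 10} = \frac{1}{-6} = - \frac{1}{6} \approx -0.16667$)
$p^{2} = \left(- \frac{1}{6}\right)^{2} = \frac{1}{36}$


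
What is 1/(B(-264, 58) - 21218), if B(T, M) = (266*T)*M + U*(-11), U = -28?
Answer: -1/4093902 ≈ -2.4427e-7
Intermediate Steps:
B(T, M) = 308 + 266*M*T (B(T, M) = (266*T)*M - 28*(-11) = 266*M*T + 308 = 308 + 266*M*T)
1/(B(-264, 58) - 21218) = 1/((308 + 266*58*(-264)) - 21218) = 1/((308 - 4072992) - 21218) = 1/(-4072684 - 21218) = 1/(-4093902) = -1/4093902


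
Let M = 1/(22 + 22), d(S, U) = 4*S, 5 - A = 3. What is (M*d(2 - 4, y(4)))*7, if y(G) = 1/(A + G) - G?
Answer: -14/11 ≈ -1.2727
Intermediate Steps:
A = 2 (A = 5 - 1*3 = 5 - 3 = 2)
y(G) = 1/(2 + G) - G
M = 1/44 ≈ 0.022727
(M*d(2 - 4, y(4)))*7 = ((4*(2 - 4))/44)*7 = ((4*(-2))/44)*7 = ((1/44)*(-8))*7 = -2/11*7 = -14/11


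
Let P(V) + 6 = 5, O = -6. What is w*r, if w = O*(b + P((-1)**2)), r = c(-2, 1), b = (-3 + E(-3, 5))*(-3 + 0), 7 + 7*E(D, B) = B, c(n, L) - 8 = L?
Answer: -3348/7 ≈ -478.29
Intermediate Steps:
c(n, L) = 8 + L
E(D, B) = -1 + B/7
P(V) = -1 (P(V) = -6 + 5 = -1)
b = 69/7 (b = (-3 + (-1 + (1/7)*5))*(-3 + 0) = (-3 + (-1 + 5/7))*(-3) = (-3 - 2/7)*(-3) = -23/7*(-3) = 69/7 ≈ 9.8571)
r = 9 (r = 8 + 1 = 9)
w = -372/7 (w = -6*(69/7 - 1) = -6*62/7 = -372/7 ≈ -53.143)
w*r = -372/7*9 = -3348/7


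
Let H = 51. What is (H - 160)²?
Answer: 11881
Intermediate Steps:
(H - 160)² = (51 - 160)² = (-109)² = 11881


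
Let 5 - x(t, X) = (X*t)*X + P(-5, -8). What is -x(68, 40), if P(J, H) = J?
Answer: 108790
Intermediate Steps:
x(t, X) = 10 - t*X² (x(t, X) = 5 - ((X*t)*X - 5) = 5 - (t*X² - 5) = 5 - (-5 + t*X²) = 5 + (5 - t*X²) = 10 - t*X²)
-x(68, 40) = -(10 - 1*68*40²) = -(10 - 1*68*1600) = -(10 - 108800) = -1*(-108790) = 108790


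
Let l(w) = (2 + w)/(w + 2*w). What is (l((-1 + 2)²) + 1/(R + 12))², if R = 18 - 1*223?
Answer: 36864/37249 ≈ 0.98966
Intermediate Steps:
R = -205 (R = 18 - 223 = -205)
l(w) = (2 + w)/(3*w) (l(w) = (2 + w)/((3*w)) = (1/(3*w))*(2 + w) = (2 + w)/(3*w))
(l((-1 + 2)²) + 1/(R + 12))² = ((2 + (-1 + 2)²)/(3*((-1 + 2)²)) + 1/(-205 + 12))² = ((2 + 1²)/(3*(1²)) + 1/(-193))² = ((⅓)*(2 + 1)/1 - 1/193)² = ((⅓)*1*3 - 1/193)² = (1 - 1/193)² = (192/193)² = 36864/37249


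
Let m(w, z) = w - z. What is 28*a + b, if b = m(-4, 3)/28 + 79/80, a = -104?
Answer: -232901/80 ≈ -2911.3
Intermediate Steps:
b = 59/80 (b = (-4 - 1*3)/28 + 79/80 = (-4 - 3)*(1/28) + 79*(1/80) = -7*1/28 + 79/80 = -¼ + 79/80 = 59/80 ≈ 0.73750)
28*a + b = 28*(-104) + 59/80 = -2912 + 59/80 = -232901/80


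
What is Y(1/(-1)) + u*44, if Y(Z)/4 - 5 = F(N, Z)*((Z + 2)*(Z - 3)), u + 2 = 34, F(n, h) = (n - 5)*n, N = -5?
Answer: 628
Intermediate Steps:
F(n, h) = n*(-5 + n) (F(n, h) = (-5 + n)*n = n*(-5 + n))
u = 32 (u = -2 + 34 = 32)
Y(Z) = 20 + 200*(-3 + Z)*(2 + Z) (Y(Z) = 20 + 4*((-5*(-5 - 5))*((Z + 2)*(Z - 3))) = 20 + 4*((-5*(-10))*((2 + Z)*(-3 + Z))) = 20 + 4*(50*((-3 + Z)*(2 + Z))) = 20 + 4*(50*(-3 + Z)*(2 + Z)) = 20 + 200*(-3 + Z)*(2 + Z))
Y(1/(-1)) + u*44 = (-1180 - 200/(-1) + 200*(1/(-1))²) + 32*44 = (-1180 - 200*(-1) + 200*(-1)²) + 1408 = (-1180 + 200 + 200*1) + 1408 = (-1180 + 200 + 200) + 1408 = -780 + 1408 = 628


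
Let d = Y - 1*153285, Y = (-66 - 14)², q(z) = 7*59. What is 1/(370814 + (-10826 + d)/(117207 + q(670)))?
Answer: 117620/43614984969 ≈ 2.6968e-6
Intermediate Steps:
q(z) = 413
Y = 6400 (Y = (-80)² = 6400)
d = -146885 (d = 6400 - 1*153285 = 6400 - 153285 = -146885)
1/(370814 + (-10826 + d)/(117207 + q(670))) = 1/(370814 + (-10826 - 146885)/(117207 + 413)) = 1/(370814 - 157711/117620) = 1/(43614984969/117620) = 117620/43614984969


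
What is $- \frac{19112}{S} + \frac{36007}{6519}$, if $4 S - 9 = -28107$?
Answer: $\frac{251681533}{30528477} \approx 8.2442$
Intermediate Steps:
$S = - \frac{14049}{2}$ ($S = \frac{9}{4} + \frac{1}{4} \left(-28107\right) = \frac{9}{4} - \frac{28107}{4} = - \frac{14049}{2} \approx -7024.5$)
$- \frac{19112}{S} + \frac{36007}{6519} = - \frac{19112}{- \frac{14049}{2}} + \frac{36007}{6519} = \left(-19112\right) \left(- \frac{2}{14049}\right) + 36007 \cdot \frac{1}{6519} = \frac{38224}{14049} + \frac{36007}{6519} = \frac{251681533}{30528477}$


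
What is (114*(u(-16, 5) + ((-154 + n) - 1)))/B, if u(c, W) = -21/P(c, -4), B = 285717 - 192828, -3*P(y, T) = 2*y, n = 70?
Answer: -52877/495408 ≈ -0.10673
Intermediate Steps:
P(y, T) = -2*y/3
B = 92889
u(c, W) = 63/(2*c) (u(c, W) = -21*(-3/(2*c)) = -(-63)/(2*c) = 63/(2*c))
(114*(u(-16, 5) + ((-154 + n) - 1)))/B = (114*((63/2)/(-16) + ((-154 + 70) - 1)))/92889 = (114*((63/2)*(-1/16) + (-84 - 1)))*(1/92889) = (114*(-63/32 - 85))*(1/92889) = (114*(-2783/32))*(1/92889) = -158631/16*1/92889 = -52877/495408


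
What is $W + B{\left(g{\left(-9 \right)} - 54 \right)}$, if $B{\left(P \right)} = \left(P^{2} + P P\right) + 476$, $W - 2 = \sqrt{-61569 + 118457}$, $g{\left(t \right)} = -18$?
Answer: $10846 + 2 \sqrt{14222} \approx 11085.0$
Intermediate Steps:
$W = 2 + 2 \sqrt{14222}$ ($W = 2 + \sqrt{-61569 + 118457} = 2 + \sqrt{56888} = 2 + 2 \sqrt{14222} \approx 240.51$)
$B{\left(P \right)} = 476 + 2 P^{2}$ ($B{\left(P \right)} = \left(P^{2} + P^{2}\right) + 476 = 2 P^{2} + 476 = 476 + 2 P^{2}$)
$W + B{\left(g{\left(-9 \right)} - 54 \right)} = \left(2 + 2 \sqrt{14222}\right) + \left(476 + 2 \left(-18 - 54\right)^{2}\right) = \left(2 + 2 \sqrt{14222}\right) + \left(476 + 2 \left(-72\right)^{2}\right) = \left(2 + 2 \sqrt{14222}\right) + \left(476 + 2 \cdot 5184\right) = \left(2 + 2 \sqrt{14222}\right) + \left(476 + 10368\right) = \left(2 + 2 \sqrt{14222}\right) + 10844 = 10846 + 2 \sqrt{14222}$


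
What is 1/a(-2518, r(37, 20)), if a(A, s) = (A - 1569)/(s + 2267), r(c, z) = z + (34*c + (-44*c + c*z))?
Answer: -2657/4087 ≈ -0.65011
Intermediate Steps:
r(c, z) = z - 10*c + c*z (r(c, z) = z + (-10*c + c*z) = z - 10*c + c*z)
a(A, s) = (-1569 + A)/(2267 + s)
1/a(-2518, r(37, 20)) = 1/((-1569 - 2518)/(2267 + (20 - 10*37 + 37*20))) = 1/(-4087/(2267 + (20 - 370 + 740))) = 1/(-4087/(2267 + 390)) = 1/(-4087/2657) = -2657/4087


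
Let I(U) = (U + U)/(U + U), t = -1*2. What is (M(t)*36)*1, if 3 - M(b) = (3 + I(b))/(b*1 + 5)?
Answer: 60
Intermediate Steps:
t = -2
I(U) = 1 (I(U) = (2*U)/((2*U)) = (2*U)*(1/(2*U)) = 1)
M(b) = 3 - 4/(5 + b) (M(b) = 3 - (3 + 1)/(b*1 + 5) = 3 - 4/(b + 5) = 3 - 4/(5 + b))
(M(t)*36)*1 = (((11 + 3*(-2))/(5 - 2))*36)*1 = (((11 - 6)/3)*36)*1 = (((1/3)*5)*36)*1 = ((5/3)*36)*1 = 60*1 = 60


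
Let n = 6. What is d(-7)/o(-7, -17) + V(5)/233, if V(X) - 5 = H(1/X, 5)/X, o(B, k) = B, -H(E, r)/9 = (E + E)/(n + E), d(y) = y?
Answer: 36872/36115 ≈ 1.0210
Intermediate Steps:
H(E, r) = -18*E/(6 + E) (H(E, r) = -9*(E + E)/(6 + E) = -9*2*E/(6 + E) = -18*E/(6 + E))
V(X) = 5 - 18/(X²*(6 + 1/X)) (V(X) = 5 + (-18*1/X/(6 + 1/X))/X = 5 + (-18/(X*(6 + 1/X)))/X = 5 - 18/(X²*(6 + 1/X)))
d(-7)/o(-7, -17) + V(5)/233 = -7/(-7) + ((-18 + 5*5*(1 + 6*5))/(5*(1 + 6*5)))/233 = -7*(-⅐) + ((-18 + 5*5*(1 + 30))/(5*(1 + 30)))*(1/233) = 1 + ((⅕)*(-18 + 5*5*31)/31)*(1/233) = 1 + ((⅕)*(1/31)*(-18 + 775))*(1/233) = 1 + ((⅕)*(1/31)*757)*(1/233) = 1 + (757/155)*(1/233) = 1 + 757/36115 = 36872/36115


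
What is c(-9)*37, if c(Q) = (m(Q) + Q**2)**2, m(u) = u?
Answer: 191808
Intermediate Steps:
c(Q) = (Q + Q**2)**2
c(-9)*37 = ((-9)**2*(1 - 9)**2)*37 = (81*(-8)**2)*37 = (81*64)*37 = 5184*37 = 191808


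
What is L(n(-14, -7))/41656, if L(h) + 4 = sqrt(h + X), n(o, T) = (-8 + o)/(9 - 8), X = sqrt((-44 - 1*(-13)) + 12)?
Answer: -1/10414 + sqrt(-22 + I*sqrt(19))/41656 ≈ -8.4924e-5 + 0.00011314*I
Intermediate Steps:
X = I*sqrt(19) (X = sqrt((-44 + 13) + 12) = sqrt(-31 + 12) = sqrt(-19) = I*sqrt(19) ≈ 4.3589*I)
n(o, T) = -8 + o (n(o, T) = (-8 + o)/1 = (-8 + o)*1 = -8 + o)
L(h) = -4 + sqrt(h + I*sqrt(19))
L(n(-14, -7))/41656 = (-4 + sqrt((-8 - 14) + I*sqrt(19)))/41656 = (-4 + sqrt(-22 + I*sqrt(19)))*(1/41656) = -1/10414 + sqrt(-22 + I*sqrt(19))/41656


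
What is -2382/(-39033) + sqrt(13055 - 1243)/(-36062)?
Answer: 794/13011 - sqrt(2953)/18031 ≈ 0.058012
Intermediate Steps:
-2382/(-39033) + sqrt(13055 - 1243)/(-36062) = -2382*(-1/39033) + sqrt(11812)*(-1/36062) = 794/13011 + (2*sqrt(2953))*(-1/36062) = 794/13011 - sqrt(2953)/18031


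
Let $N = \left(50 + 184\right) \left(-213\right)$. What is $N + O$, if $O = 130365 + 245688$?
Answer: $326211$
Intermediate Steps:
$N = -49842$ ($N = 234 \left(-213\right) = -49842$)
$O = 376053$
$N + O = -49842 + 376053 = 326211$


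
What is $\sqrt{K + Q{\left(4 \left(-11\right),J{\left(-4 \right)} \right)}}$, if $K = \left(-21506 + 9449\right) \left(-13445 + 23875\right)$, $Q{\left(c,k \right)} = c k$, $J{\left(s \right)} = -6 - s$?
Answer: $i \sqrt{125754422} \approx 11214.0 i$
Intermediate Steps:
$K = -125754510$ ($K = \left(-12057\right) 10430 = -125754510$)
$\sqrt{K + Q{\left(4 \left(-11\right),J{\left(-4 \right)} \right)}} = \sqrt{-125754510 + 4 \left(-11\right) \left(-6 - -4\right)} = \sqrt{-125754510 - 44 \left(-6 + 4\right)} = \sqrt{-125754510 - -88} = \sqrt{-125754510 + 88} = \sqrt{-125754422} = i \sqrt{125754422}$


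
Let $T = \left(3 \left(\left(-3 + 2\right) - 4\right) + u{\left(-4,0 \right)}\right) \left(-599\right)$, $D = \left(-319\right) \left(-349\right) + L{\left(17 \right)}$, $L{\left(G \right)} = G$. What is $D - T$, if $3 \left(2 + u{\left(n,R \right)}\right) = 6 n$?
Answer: $96373$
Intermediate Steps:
$u{\left(n,R \right)} = -2 + 2 n$ ($u{\left(n,R \right)} = -2 + \frac{6 n}{3} = -2 + 2 n$)
$D = 111348$ ($D = \left(-319\right) \left(-349\right) + 17 = 111331 + 17 = 111348$)
$T = 14975$ ($T = \left(3 \left(\left(-3 + 2\right) - 4\right) + \left(-2 + 2 \left(-4\right)\right)\right) \left(-599\right) = \left(3 \left(-1 - 4\right) - 10\right) \left(-599\right) = \left(3 \left(-5\right) - 10\right) \left(-599\right) = \left(-15 - 10\right) \left(-599\right) = \left(-25\right) \left(-599\right) = 14975$)
$D - T = 111348 - 14975 = 96373$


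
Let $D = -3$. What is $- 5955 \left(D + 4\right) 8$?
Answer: $-47640$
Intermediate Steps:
$- 5955 \left(D + 4\right) 8 = - 5955 \left(-3 + 4\right) 8 = - 5955 \cdot 1 \cdot 8 = \left(-5955\right) 8 = -47640$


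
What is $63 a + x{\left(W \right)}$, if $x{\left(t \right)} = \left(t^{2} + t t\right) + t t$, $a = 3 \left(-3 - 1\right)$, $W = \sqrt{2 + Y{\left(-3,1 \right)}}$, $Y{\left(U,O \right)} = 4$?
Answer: $-738$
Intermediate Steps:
$W = \sqrt{6}$ ($W = \sqrt{2 + 4} = \sqrt{6} \approx 2.4495$)
$a = -12$ ($a = 3 \left(-4\right) = -12$)
$x{\left(t \right)} = 3 t^{2}$ ($x{\left(t \right)} = \left(t^{2} + t^{2}\right) + t^{2} = 2 t^{2} + t^{2} = 3 t^{2}$)
$63 a + x{\left(W \right)} = 63 \left(-12\right) + 3 \left(\sqrt{6}\right)^{2} = -756 + 3 \cdot 6 = -756 + 18 = -738$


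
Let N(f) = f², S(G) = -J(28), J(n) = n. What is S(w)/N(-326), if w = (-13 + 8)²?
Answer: -7/26569 ≈ -0.00026347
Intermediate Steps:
w = 25 (w = (-5)² = 25)
S(G) = -28 (S(G) = -1*28 = -28)
S(w)/N(-326) = -28/((-326)²) = -28/106276 = -28*1/106276 = -7/26569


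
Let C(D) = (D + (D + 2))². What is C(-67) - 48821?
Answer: -31397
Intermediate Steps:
C(D) = (2 + 2*D)² (C(D) = (D + (2 + D))² = (2 + 2*D)²)
C(-67) - 48821 = 4*(1 - 67)² - 48821 = 4*(-66)² - 48821 = 4*4356 - 48821 = 17424 - 48821 = -31397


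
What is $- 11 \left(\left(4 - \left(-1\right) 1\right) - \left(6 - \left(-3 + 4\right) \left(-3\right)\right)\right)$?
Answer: $44$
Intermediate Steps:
$- 11 \left(\left(4 - \left(-1\right) 1\right) - \left(6 - \left(-3 + 4\right) \left(-3\right)\right)\right) = - 11 \left(\left(4 - -1\right) + \left(-6 + 1 \left(-3\right)\right)\right) = - 11 \left(\left(4 + 1\right) - 9\right) = - 11 \left(5 - 9\right) = \left(-11\right) \left(-4\right) = 44$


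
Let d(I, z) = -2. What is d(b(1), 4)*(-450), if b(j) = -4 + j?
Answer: 900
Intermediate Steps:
d(b(1), 4)*(-450) = -2*(-450) = 900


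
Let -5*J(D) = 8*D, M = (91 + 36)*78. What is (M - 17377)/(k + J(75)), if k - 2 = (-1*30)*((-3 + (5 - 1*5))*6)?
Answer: -7471/422 ≈ -17.704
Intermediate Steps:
M = 9906 (M = 127*78 = 9906)
k = 542 (k = 2 + (-1*30)*((-3 + (5 - 1*5))*6) = 2 - 30*(-3 + (5 - 5))*6 = 2 - 30*(-3 + 0)*6 = 2 - (-90)*6 = 2 - 30*(-18) = 2 + 540 = 542)
J(D) = -8*D/5
(M - 17377)/(k + J(75)) = (9906 - 17377)/(542 - 8/5*75) = -7471/(542 - 120) = -7471/422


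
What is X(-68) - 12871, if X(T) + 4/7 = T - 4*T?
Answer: -88673/7 ≈ -12668.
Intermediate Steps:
X(T) = -4/7 - 3*T (X(T) = -4/7 + (T - 4*T) = -4/7 - 3*T)
X(-68) - 12871 = (-4/7 - 3*(-68)) - 12871 = (-4/7 + 204) - 12871 = 1424/7 - 12871 = -88673/7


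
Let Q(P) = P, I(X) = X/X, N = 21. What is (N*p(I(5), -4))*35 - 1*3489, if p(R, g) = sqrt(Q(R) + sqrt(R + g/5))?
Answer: -3489 + 147*5**(3/4)*sqrt(1 + sqrt(5)) ≈ -2604.8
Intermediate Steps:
I(X) = 1
p(R, g) = sqrt(R + sqrt(R + g/5))
(N*p(I(5), -4))*35 - 1*3489 = (21*(5**(3/4)*sqrt(sqrt(-4 + 5*1) + 1*sqrt(5))/5))*35 - 1*3489 = (21*(5**(3/4)*sqrt(sqrt(-4 + 5) + sqrt(5))/5))*35 - 3489 = (21*(5**(3/4)*sqrt(sqrt(1) + sqrt(5))/5))*35 - 3489 = (21*(5**(3/4)*sqrt(1 + sqrt(5))/5))*35 - 3489 = (21*5**(3/4)*sqrt(1 + sqrt(5))/5)*35 - 3489 = 147*5**(3/4)*sqrt(1 + sqrt(5)) - 3489 = -3489 + 147*5**(3/4)*sqrt(1 + sqrt(5))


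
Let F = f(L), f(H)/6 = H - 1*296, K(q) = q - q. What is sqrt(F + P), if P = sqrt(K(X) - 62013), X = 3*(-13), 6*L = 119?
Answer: sqrt(-1657 + I*sqrt(62013)) ≈ 3.0502 + 40.82*I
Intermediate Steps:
L = 119/6 (L = (1/6)*119 = 119/6 ≈ 19.833)
X = -39
K(q) = 0
f(H) = -1776 + 6*H (f(H) = 6*(H - 1*296) = 6*(H - 296) = 6*(-296 + H) = -1776 + 6*H)
F = -1657 (F = -1776 + 6*(119/6) = -1776 + 119 = -1657)
P = I*sqrt(62013) (P = sqrt(0 - 62013) = sqrt(-62013) = I*sqrt(62013) ≈ 249.02*I)
sqrt(F + P) = sqrt(-1657 + I*sqrt(62013))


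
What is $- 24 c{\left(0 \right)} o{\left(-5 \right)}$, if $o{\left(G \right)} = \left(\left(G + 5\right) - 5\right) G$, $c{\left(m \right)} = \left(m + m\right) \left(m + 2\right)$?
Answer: $0$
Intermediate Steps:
$c{\left(m \right)} = 2 m \left(2 + m\right)$
$o{\left(G \right)} = G^{2}$ ($o{\left(G \right)} = \left(\left(5 + G\right) - 5\right) G = G G = G^{2}$)
$- 24 c{\left(0 \right)} o{\left(-5 \right)} = - 24 \cdot 2 \cdot 0 \left(2 + 0\right) \left(-5\right)^{2} = - 24 \cdot 2 \cdot 0 \cdot 2 \cdot 25 = \left(-24\right) 0 \cdot 25 = 0 \cdot 25 = 0$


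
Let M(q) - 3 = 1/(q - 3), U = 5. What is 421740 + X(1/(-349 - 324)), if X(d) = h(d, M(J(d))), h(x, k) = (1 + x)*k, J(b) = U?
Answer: 283833372/673 ≈ 4.2174e+5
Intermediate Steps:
J(b) = 5
M(q) = 3 + 1/(-3 + q) (M(q) = 3 + 1/(q - 3) = 3 + 1/(-3 + q))
h(x, k) = k*(1 + x)
X(d) = 7/2 + 7*d/2 (X(d) = ((-8 + 3*5)/(-3 + 5))*(1 + d) = ((-8 + 15)/2)*(1 + d) = ((½)*7)*(1 + d) = 7*(1 + d)/2 = 7/2 + 7*d/2)
421740 + X(1/(-349 - 324)) = 421740 + (7/2 + 7/(2*(-349 - 324))) = 421740 + (7/2 + (7/2)/(-673)) = 421740 + (7/2 + (7/2)*(-1/673)) = 421740 + (7/2 - 7/1346) = 421740 + 2352/673 = 283833372/673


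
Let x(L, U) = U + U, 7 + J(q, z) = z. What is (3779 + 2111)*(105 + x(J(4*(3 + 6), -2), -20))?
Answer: 382850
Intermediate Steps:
J(q, z) = -7 + z
x(L, U) = 2*U
(3779 + 2111)*(105 + x(J(4*(3 + 6), -2), -20)) = (3779 + 2111)*(105 + 2*(-20)) = 5890*(105 - 40) = 5890*65 = 382850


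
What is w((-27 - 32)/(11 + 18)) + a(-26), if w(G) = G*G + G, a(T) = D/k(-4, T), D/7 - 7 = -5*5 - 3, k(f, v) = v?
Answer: 169647/21866 ≈ 7.7585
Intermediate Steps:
D = -147 (D = 49 + 7*(-5*5 - 3) = 49 + 7*(-25 - 3) = 49 + 7*(-28) = 49 - 196 = -147)
a(T) = -147/T
w(G) = G + G² (w(G) = G² + G = G + G²)
w((-27 - 32)/(11 + 18)) + a(-26) = ((-27 - 32)/(11 + 18))*(1 + (-27 - 32)/(11 + 18)) - 147/(-26) = (-59/29)*(1 - 59/29) - 147*(-1/26) = (-59*1/29)*(1 - 59*1/29) + 147/26 = -59*(1 - 59/29)/29 + 147/26 = -59/29*(-30/29) + 147/26 = 1770/841 + 147/26 = 169647/21866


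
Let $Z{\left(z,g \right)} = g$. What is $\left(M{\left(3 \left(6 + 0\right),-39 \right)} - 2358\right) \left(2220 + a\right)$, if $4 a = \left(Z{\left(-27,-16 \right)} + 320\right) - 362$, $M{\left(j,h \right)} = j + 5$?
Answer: $- \frac{10299685}{2} \approx -5.1498 \cdot 10^{6}$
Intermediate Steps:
$M{\left(j,h \right)} = 5 + j$
$a = - \frac{29}{2}$ ($a = \frac{\left(-16 + 320\right) - 362}{4} = \frac{304 - 362}{4} = \frac{1}{4} \left(-58\right) = - \frac{29}{2} \approx -14.5$)
$\left(M{\left(3 \left(6 + 0\right),-39 \right)} - 2358\right) \left(2220 + a\right) = \left(\left(5 + 3 \left(6 + 0\right)\right) - 2358\right) \left(2220 - \frac{29}{2}\right) = \left(\left(5 + 3 \cdot 6\right) - 2358\right) \frac{4411}{2} = \left(\left(5 + 18\right) - 2358\right) \frac{4411}{2} = \left(23 - 2358\right) \frac{4411}{2} = \left(-2335\right) \frac{4411}{2} = - \frac{10299685}{2}$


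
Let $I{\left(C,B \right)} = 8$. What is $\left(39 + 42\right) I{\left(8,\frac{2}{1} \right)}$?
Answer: $648$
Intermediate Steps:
$\left(39 + 42\right) I{\left(8,\frac{2}{1} \right)} = \left(39 + 42\right) 8 = 81 \cdot 8 = 648$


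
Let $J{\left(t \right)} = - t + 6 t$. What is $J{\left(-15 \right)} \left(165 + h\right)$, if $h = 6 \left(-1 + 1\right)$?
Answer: $-12375$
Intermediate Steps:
$J{\left(t \right)} = 5 t$
$h = 0$ ($h = 6 \cdot 0 = 0$)
$J{\left(-15 \right)} \left(165 + h\right) = 5 \left(-15\right) \left(165 + 0\right) = \left(-75\right) 165 = -12375$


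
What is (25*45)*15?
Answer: 16875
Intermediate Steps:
(25*45)*15 = 1125*15 = 16875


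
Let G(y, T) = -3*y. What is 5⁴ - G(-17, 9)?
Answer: 574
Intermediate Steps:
5⁴ - G(-17, 9) = 5⁴ - (-3)*(-17) = 625 - 1*51 = 625 - 51 = 574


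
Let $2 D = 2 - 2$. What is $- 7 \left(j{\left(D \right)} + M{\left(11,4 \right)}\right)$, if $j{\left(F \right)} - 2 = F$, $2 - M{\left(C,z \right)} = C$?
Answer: $49$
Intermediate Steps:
$M{\left(C,z \right)} = 2 - C$
$D = 0$ ($D = \frac{2 - 2}{2} = \frac{1}{2} \cdot 0 = 0$)
$j{\left(F \right)} = 2 + F$
$- 7 \left(j{\left(D \right)} + M{\left(11,4 \right)}\right) = - 7 \left(\left(2 + 0\right) + \left(2 - 11\right)\right) = - 7 \left(2 + \left(2 - 11\right)\right) = - 7 \left(2 - 9\right) = \left(-7\right) \left(-7\right) = 49$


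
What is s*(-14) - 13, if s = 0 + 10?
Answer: -153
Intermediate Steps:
s = 10
s*(-14) - 13 = 10*(-14) - 13 = -140 - 13 = -153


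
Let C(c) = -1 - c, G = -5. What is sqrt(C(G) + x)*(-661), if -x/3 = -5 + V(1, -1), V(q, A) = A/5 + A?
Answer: -661*sqrt(565)/5 ≈ -3142.4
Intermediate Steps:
V(q, A) = 6*A/5 (V(q, A) = A/5 + A = 6*A/5)
x = 93/5 (x = -3*(-5 + (6/5)*(-1)) = -3*(-5 - 6/5) = -3*(-31/5) = 93/5 ≈ 18.600)
sqrt(C(G) + x)*(-661) = sqrt((-1 - 1*(-5)) + 93/5)*(-661) = sqrt((-1 + 5) + 93/5)*(-661) = sqrt(4 + 93/5)*(-661) = sqrt(113/5)*(-661) = (sqrt(565)/5)*(-661) = -661*sqrt(565)/5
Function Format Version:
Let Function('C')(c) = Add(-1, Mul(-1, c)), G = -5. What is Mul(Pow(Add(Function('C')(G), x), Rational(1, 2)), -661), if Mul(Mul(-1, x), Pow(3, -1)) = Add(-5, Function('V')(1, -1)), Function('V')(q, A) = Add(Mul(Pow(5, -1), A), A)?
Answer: Mul(Rational(-661, 5), Pow(565, Rational(1, 2))) ≈ -3142.4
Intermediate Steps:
Function('V')(q, A) = Mul(Rational(6, 5), A) (Function('V')(q, A) = Add(Mul(Rational(1, 5), A), A) = Mul(Rational(6, 5), A))
x = Rational(93, 5) (x = Mul(-3, Add(-5, Mul(Rational(6, 5), -1))) = Mul(-3, Add(-5, Rational(-6, 5))) = Mul(-3, Rational(-31, 5)) = Rational(93, 5) ≈ 18.600)
Mul(Pow(Add(Function('C')(G), x), Rational(1, 2)), -661) = Mul(Pow(Add(Add(-1, Mul(-1, -5)), Rational(93, 5)), Rational(1, 2)), -661) = Mul(Pow(Add(Add(-1, 5), Rational(93, 5)), Rational(1, 2)), -661) = Mul(Pow(Add(4, Rational(93, 5)), Rational(1, 2)), -661) = Mul(Pow(Rational(113, 5), Rational(1, 2)), -661) = Mul(Mul(Rational(1, 5), Pow(565, Rational(1, 2))), -661) = Mul(Rational(-661, 5), Pow(565, Rational(1, 2)))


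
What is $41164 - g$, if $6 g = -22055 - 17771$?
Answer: $\frac{143405}{3} \approx 47802.0$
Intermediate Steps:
$g = - \frac{19913}{3}$ ($g = \frac{-22055 - 17771}{6} = \frac{1}{6} \left(-39826\right) = - \frac{19913}{3} \approx -6637.7$)
$41164 - g = 41164 - - \frac{19913}{3} = 41164 + \frac{19913}{3} = \frac{143405}{3}$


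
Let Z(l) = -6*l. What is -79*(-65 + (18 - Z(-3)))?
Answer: 5135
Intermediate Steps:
-79*(-65 + (18 - Z(-3))) = -79*(-65 + (18 - (-6)*(-3))) = -79*(-65 + (18 - 1*18)) = -79*(-65 + (18 - 18)) = -79*(-65 + 0) = -79*(-65) = 5135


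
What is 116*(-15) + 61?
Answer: -1679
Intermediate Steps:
116*(-15) + 61 = -1740 + 61 = -1679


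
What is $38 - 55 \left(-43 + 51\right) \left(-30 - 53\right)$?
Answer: $36558$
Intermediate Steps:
$38 - 55 \left(-43 + 51\right) \left(-30 - 53\right) = 38 - 55 \cdot 8 \left(-83\right) = 38 - -36520 = 38 + 36520 = 36558$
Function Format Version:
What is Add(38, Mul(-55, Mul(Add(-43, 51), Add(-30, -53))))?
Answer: 36558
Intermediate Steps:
Add(38, Mul(-55, Mul(Add(-43, 51), Add(-30, -53)))) = Add(38, Mul(-55, Mul(8, -83))) = Add(38, Mul(-55, -664)) = Add(38, 36520) = 36558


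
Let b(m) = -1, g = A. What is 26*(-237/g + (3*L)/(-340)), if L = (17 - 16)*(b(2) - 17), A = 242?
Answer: -219414/10285 ≈ -21.333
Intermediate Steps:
g = 242
L = -18 (L = (17 - 16)*(-1 - 17) = 1*(-18) = -18)
26*(-237/g + (3*L)/(-340)) = 26*(-237/242 + (3*(-18))/(-340)) = 26*(-237*1/242 - 54*(-1/340)) = 26*(-237/242 + 27/170) = 26*(-8439/10285) = -219414/10285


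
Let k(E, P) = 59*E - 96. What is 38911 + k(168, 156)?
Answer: 48727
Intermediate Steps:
k(E, P) = -96 + 59*E
38911 + k(168, 156) = 38911 + (-96 + 59*168) = 38911 + (-96 + 9912) = 38911 + 9816 = 48727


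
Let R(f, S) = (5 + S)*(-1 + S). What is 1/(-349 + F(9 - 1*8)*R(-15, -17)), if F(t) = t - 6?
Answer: -1/1429 ≈ -0.00069979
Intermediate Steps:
R(f, S) = (-1 + S)*(5 + S)
F(t) = -6 + t
1/(-349 + F(9 - 1*8)*R(-15, -17)) = 1/(-349 + (-6 + (9 - 1*8))*(-5 + (-17)² + 4*(-17))) = 1/(-349 + (-6 + (9 - 8))*(-5 + 289 - 68)) = 1/(-349 + (-6 + 1)*216) = 1/(-349 - 5*216) = 1/(-349 - 1080) = 1/(-1429) = -1/1429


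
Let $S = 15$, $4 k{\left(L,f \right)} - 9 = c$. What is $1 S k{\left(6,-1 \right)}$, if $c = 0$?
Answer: $\frac{135}{4} \approx 33.75$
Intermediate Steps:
$k{\left(L,f \right)} = \frac{9}{4}$ ($k{\left(L,f \right)} = \frac{9}{4} + \frac{1}{4} \cdot 0 = \frac{9}{4} + 0 = \frac{9}{4}$)
$1 S k{\left(6,-1 \right)} = 1 \cdot 15 \cdot \frac{9}{4} = 15 \cdot \frac{9}{4} = \frac{135}{4}$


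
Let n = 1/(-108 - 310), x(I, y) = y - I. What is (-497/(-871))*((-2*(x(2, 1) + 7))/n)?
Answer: 2492952/871 ≈ 2862.2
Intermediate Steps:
n = -1/418 (n = 1/(-418) = -1/418 ≈ -0.0023923)
(-497/(-871))*((-2*(x(2, 1) + 7))/n) = (-497/(-871))*((-2*((1 - 1*2) + 7))/(-1/418)) = (-497*(-1/871))*(-2*((1 - 2) + 7)*(-418)) = 497*(-2*(-1 + 7)*(-418))/871 = 497*(-2*6*(-418))/871 = 497*(-12*(-418))/871 = (497/871)*5016 = 2492952/871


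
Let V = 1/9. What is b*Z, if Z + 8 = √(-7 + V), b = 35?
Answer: -280 + 35*I*√62/3 ≈ -280.0 + 91.863*I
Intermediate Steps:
V = ⅑ ≈ 0.11111
Z = -8 + I*√62/3 (Z = -8 + √(-7 + ⅑) = -8 + √(-62/9) = -8 + I*√62/3 ≈ -8.0 + 2.6247*I)
b*Z = 35*(-8 + I*√62/3) = -280 + 35*I*√62/3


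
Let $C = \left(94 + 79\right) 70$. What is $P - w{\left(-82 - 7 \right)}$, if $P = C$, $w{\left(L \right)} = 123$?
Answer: $11987$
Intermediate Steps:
$C = 12110$ ($C = 173 \cdot 70 = 12110$)
$P = 12110$
$P - w{\left(-82 - 7 \right)} = 12110 - 123 = 11987$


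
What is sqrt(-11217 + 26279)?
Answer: sqrt(15062) ≈ 122.73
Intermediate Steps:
sqrt(-11217 + 26279) = sqrt(15062)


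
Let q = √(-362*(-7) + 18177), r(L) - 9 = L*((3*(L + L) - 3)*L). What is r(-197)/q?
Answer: -45988656*√20711/20711 ≈ -3.1956e+5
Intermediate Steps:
r(L) = 9 + L²*(-3 + 6*L) (r(L) = 9 + L*((3*(L + L) - 3)*L) = 9 + L*((3*(2*L) - 3)*L) = 9 + L*((6*L - 3)*L) = 9 + L*((-3 + 6*L)*L) = 9 + L*(L*(-3 + 6*L)) = 9 + L²*(-3 + 6*L))
q = √20711 (q = √(2534 + 18177) = √20711 ≈ 143.91)
r(-197)/q = (9 - 3*(-197)² + 6*(-197)³)/(√20711) = (9 - 3*38809 + 6*(-7645373))*(√20711/20711) = (9 - 116427 - 45872238)*(√20711/20711) = -45988656*√20711/20711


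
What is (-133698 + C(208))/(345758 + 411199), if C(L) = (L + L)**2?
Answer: 39358/756957 ≈ 0.051995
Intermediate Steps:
C(L) = 4*L**2 (C(L) = (2*L)**2 = 4*L**2)
(-133698 + C(208))/(345758 + 411199) = (-133698 + 4*208**2)/(345758 + 411199) = (-133698 + 4*43264)/756957 = (-133698 + 173056)*(1/756957) = 39358*(1/756957) = 39358/756957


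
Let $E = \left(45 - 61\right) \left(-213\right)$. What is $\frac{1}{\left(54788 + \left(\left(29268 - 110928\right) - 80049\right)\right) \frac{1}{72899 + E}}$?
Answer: $- \frac{76307}{106921} \approx -0.71368$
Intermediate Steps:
$E = 3408$ ($E = \left(-16\right) \left(-213\right) = 3408$)
$\frac{1}{\left(54788 + \left(\left(29268 - 110928\right) - 80049\right)\right) \frac{1}{72899 + E}} = \frac{1}{\left(54788 + \left(\left(29268 - 110928\right) - 80049\right)\right) \frac{1}{72899 + 3408}} = \frac{1}{\left(54788 + \left(\left(29268 - 110928\right) - 80049\right)\right) \frac{1}{76307}} = \frac{1}{\left(54788 - 161709\right) \frac{1}{76307}} = \frac{1}{\left(-106921\right) \frac{1}{76307}} = \frac{1}{- \frac{106921}{76307}} = - \frac{76307}{106921}$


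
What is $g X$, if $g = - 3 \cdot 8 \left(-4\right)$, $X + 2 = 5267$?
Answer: $505440$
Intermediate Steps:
$X = 5265$ ($X = -2 + 5267 = 5265$)
$g = 96$ ($g = \left(-3\right) \left(-32\right) = 96$)
$g X = 96 \cdot 5265 = 505440$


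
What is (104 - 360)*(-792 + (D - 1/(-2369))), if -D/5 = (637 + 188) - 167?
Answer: 2475585792/2369 ≈ 1.0450e+6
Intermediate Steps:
D = -3290 (D = -5*((637 + 188) - 167) = -5*(825 - 167) = -5*658 = -3290)
(104 - 360)*(-792 + (D - 1/(-2369))) = (104 - 360)*(-792 + (-3290 - 1/(-2369))) = -256*(-792 + (-3290 - 1*(-1/2369))) = -256*(-792 + (-3290 + 1/2369)) = -256*(-792 - 7794009/2369) = -256*(-9670257/2369) = 2475585792/2369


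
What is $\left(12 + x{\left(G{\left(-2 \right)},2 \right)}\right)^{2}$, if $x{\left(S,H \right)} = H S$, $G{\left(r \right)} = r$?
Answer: $64$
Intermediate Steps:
$\left(12 + x{\left(G{\left(-2 \right)},2 \right)}\right)^{2} = \left(12 + 2 \left(-2\right)\right)^{2} = \left(12 - 4\right)^{2} = 8^{2} = 64$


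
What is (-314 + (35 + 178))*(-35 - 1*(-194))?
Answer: -16059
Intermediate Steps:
(-314 + (35 + 178))*(-35 - 1*(-194)) = (-314 + 213)*(-35 + 194) = -101*159 = -16059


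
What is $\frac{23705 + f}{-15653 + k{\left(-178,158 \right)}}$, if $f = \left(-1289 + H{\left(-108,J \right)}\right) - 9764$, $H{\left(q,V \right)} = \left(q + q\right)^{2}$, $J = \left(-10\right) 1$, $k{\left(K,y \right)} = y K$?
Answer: $- \frac{59308}{43777} \approx -1.3548$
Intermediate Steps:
$k{\left(K,y \right)} = K y$
$J = -10$
$H{\left(q,V \right)} = 4 q^{2}$ ($H{\left(q,V \right)} = \left(2 q\right)^{2} = 4 q^{2}$)
$f = 35603$ ($f = \left(-1289 + 4 \left(-108\right)^{2}\right) - 9764 = \left(-1289 + 4 \cdot 11664\right) - 9764 = \left(-1289 + 46656\right) - 9764 = 45367 - 9764 = 35603$)
$\frac{23705 + f}{-15653 + k{\left(-178,158 \right)}} = \frac{23705 + 35603}{-15653 - 28124} = \frac{59308}{-15653 - 28124} = \frac{59308}{-43777} = 59308 \left(- \frac{1}{43777}\right) = - \frac{59308}{43777}$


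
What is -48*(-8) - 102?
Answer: 282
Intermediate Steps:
-48*(-8) - 102 = 384 - 102 = 282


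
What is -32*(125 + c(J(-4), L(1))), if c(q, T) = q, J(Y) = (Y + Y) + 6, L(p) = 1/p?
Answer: -3936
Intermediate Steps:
J(Y) = 6 + 2*Y (J(Y) = 2*Y + 6 = 6 + 2*Y)
-32*(125 + c(J(-4), L(1))) = -32*(125 + (6 + 2*(-4))) = -32*(125 + (6 - 8)) = -32*(125 - 2) = -32*123 = -3936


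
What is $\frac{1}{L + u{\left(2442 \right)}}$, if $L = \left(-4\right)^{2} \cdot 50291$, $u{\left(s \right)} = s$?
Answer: $\frac{1}{807098} \approx 1.239 \cdot 10^{-6}$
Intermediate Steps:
$L = 804656$ ($L = 16 \cdot 50291 = 804656$)
$\frac{1}{L + u{\left(2442 \right)}} = \frac{1}{804656 + 2442} = \frac{1}{807098}$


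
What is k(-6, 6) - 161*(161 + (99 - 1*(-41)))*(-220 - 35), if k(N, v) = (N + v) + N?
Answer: 12357549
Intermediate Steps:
k(N, v) = v + 2*N
k(-6, 6) - 161*(161 + (99 - 1*(-41)))*(-220 - 35) = (6 + 2*(-6)) - 161*(161 + (99 - 1*(-41)))*(-220 - 35) = (6 - 12) - 161*(161 + (99 + 41))*(-255) = -6 - 161*(161 + 140)*(-255) = -6 - 48461*(-255) = -6 - 161*(-76755) = -6 + 12357555 = 12357549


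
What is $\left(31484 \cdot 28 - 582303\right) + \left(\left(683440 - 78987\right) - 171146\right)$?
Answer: $732556$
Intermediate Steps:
$\left(31484 \cdot 28 - 582303\right) + \left(\left(683440 - 78987\right) - 171146\right) = \left(881552 - 582303\right) + \left(604453 - 171146\right) = 299249 + 433307 = 732556$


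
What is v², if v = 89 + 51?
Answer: 19600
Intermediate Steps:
v = 140
v² = 140² = 19600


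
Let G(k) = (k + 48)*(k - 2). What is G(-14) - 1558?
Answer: -2102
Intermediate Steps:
G(k) = (-2 + k)*(48 + k) (G(k) = (48 + k)*(-2 + k) = (-2 + k)*(48 + k))
G(-14) - 1558 = (-96 + (-14)² + 46*(-14)) - 1558 = (-96 + 196 - 644) - 1558 = -544 - 1558 = -2102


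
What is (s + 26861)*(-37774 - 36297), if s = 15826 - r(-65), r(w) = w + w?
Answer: -3171498007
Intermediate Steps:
r(w) = 2*w
s = 15956 (s = 15826 - 2*(-65) = 15826 - 1*(-130) = 15826 + 130 = 15956)
(s + 26861)*(-37774 - 36297) = (15956 + 26861)*(-37774 - 36297) = 42817*(-74071) = -3171498007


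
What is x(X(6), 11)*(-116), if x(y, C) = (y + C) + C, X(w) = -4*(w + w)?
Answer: 3016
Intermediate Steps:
X(w) = -8*w (X(w) = -4*2*w = -8*w)
x(y, C) = y + 2*C (x(y, C) = (C + y) + C = y + 2*C)
x(X(6), 11)*(-116) = (-8*6 + 2*11)*(-116) = (-48 + 22)*(-116) = -26*(-116) = 3016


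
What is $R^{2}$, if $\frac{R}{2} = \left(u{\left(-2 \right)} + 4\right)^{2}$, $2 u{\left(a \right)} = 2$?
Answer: $2500$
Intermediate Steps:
$u{\left(a \right)} = 1$ ($u{\left(a \right)} = \frac{1}{2} \cdot 2 = 1$)
$R = 50$ ($R = 2 \left(1 + 4\right)^{2} = 2 \cdot 5^{2} = 2 \cdot 25 = 50$)
$R^{2} = 50^{2} = 2500$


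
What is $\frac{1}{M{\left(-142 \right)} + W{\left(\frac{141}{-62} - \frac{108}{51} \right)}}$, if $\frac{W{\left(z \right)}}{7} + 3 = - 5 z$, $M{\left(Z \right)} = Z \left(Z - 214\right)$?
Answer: $\frac{1054}{53421689} \approx 1.973 \cdot 10^{-5}$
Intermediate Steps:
$M{\left(Z \right)} = Z \left(-214 + Z\right)$
$W{\left(z \right)} = -21 - 35 z$ ($W{\left(z \right)} = -21 + 7 \left(- 5 z\right) = -21 - 35 z$)
$\frac{1}{M{\left(-142 \right)} + W{\left(\frac{141}{-62} - \frac{108}{51} \right)}} = \frac{1}{- 142 \left(-214 - 142\right) - \left(21 + 35 \left(\frac{141}{-62} - \frac{108}{51}\right)\right)} = \frac{1}{\left(-142\right) \left(-356\right) - \left(21 + 35 \left(141 \left(- \frac{1}{62}\right) - \frac{36}{17}\right)\right)} = \frac{1}{50552 - \left(21 + 35 \left(- \frac{141}{62} - \frac{36}{17}\right)\right)} = \frac{1}{50552 - - \frac{139881}{1054}} = \frac{1}{50552 + \left(-21 + \frac{162015}{1054}\right)} = \frac{1}{50552 + \frac{139881}{1054}} = \frac{1}{\frac{53421689}{1054}} = \frac{1054}{53421689}$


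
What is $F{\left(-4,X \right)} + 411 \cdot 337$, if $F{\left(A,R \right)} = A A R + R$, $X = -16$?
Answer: $138235$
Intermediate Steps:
$F{\left(A,R \right)} = R + R A^{2}$ ($F{\left(A,R \right)} = A^{2} R + R = R A^{2} + R = R + R A^{2}$)
$F{\left(-4,X \right)} + 411 \cdot 337 = - 16 \left(1 + \left(-4\right)^{2}\right) + 411 \cdot 337 = - 16 \left(1 + 16\right) + 138507 = \left(-16\right) 17 + 138507 = -272 + 138507 = 138235$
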